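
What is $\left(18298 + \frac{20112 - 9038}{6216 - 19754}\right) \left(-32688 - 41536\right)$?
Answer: $- \frac{1313273066000}{967} \approx -1.3581 \cdot 10^{9}$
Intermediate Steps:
$\left(18298 + \frac{20112 - 9038}{6216 - 19754}\right) \left(-32688 - 41536\right) = \left(18298 + \frac{11074}{-13538}\right) \left(-32688 - 41536\right) = \left(18298 + 11074 \left(- \frac{1}{13538}\right)\right) \left(-74224\right) = \left(18298 - \frac{791}{967}\right) \left(-74224\right) = \frac{17693375}{967} \left(-74224\right) = - \frac{1313273066000}{967}$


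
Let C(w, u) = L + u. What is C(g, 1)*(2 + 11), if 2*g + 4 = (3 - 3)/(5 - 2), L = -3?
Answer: -26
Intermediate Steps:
g = -2 (g = -2 + ((3 - 3)/(5 - 2))/2 = -2 + (0/3)/2 = -2 + (0*(⅓))/2 = -2 + (½)*0 = -2 + 0 = -2)
C(w, u) = -3 + u
C(g, 1)*(2 + 11) = (-3 + 1)*(2 + 11) = -2*13 = -26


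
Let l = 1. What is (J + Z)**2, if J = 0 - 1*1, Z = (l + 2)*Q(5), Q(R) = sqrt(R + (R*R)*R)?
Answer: 1171 - 6*sqrt(130) ≈ 1102.6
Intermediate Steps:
Q(R) = sqrt(R + R**3) (Q(R) = sqrt(R + R**2*R) = sqrt(R + R**3))
Z = 3*sqrt(130) (Z = (1 + 2)*sqrt(5 + 5**3) = 3*sqrt(5 + 125) = 3*sqrt(130) ≈ 34.205)
J = -1 (J = 0 - 1 = -1)
(J + Z)**2 = (-1 + 3*sqrt(130))**2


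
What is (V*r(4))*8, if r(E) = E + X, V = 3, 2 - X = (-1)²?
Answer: 120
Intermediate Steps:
X = 1 (X = 2 - 1*(-1)² = 2 - 1*1 = 2 - 1 = 1)
r(E) = 1 + E (r(E) = E + 1 = 1 + E)
(V*r(4))*8 = (3*(1 + 4))*8 = (3*5)*8 = 15*8 = 120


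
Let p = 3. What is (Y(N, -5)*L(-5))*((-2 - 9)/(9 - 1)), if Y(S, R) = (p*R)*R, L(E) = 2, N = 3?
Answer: -825/4 ≈ -206.25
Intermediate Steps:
Y(S, R) = 3*R² (Y(S, R) = (3*R)*R = 3*R²)
(Y(N, -5)*L(-5))*((-2 - 9)/(9 - 1)) = ((3*(-5)²)*2)*((-2 - 9)/(9 - 1)) = ((3*25)*2)*(-11/8) = (75*2)*(-11*⅛) = 150*(-11/8) = -825/4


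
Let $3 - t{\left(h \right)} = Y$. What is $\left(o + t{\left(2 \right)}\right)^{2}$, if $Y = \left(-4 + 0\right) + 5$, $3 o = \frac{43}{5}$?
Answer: $\frac{5329}{225} \approx 23.684$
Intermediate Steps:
$o = \frac{43}{15}$ ($o = \frac{43 \cdot \frac{1}{5}}{3} = \frac{1}{3} \cdot \frac{43}{5} = \frac{43}{15} \approx 2.8667$)
$Y = 1$ ($Y = -4 + 5 = 1$)
$t{\left(h \right)} = 2$ ($t{\left(h \right)} = 3 - 1 = 2$)
$\left(o + t{\left(2 \right)}\right)^{2} = \left(\frac{43}{15} + 2\right)^{2} = \left(\frac{73}{15}\right)^{2} = \frac{5329}{225}$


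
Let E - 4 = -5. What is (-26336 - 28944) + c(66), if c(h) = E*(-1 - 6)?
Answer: -55273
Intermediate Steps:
E = -1 (E = 4 - 5 = -1)
c(h) = 7 (c(h) = -(-1 - 6) = -1*(-7) = 7)
(-26336 - 28944) + c(66) = (-26336 - 28944) + 7 = -55280 + 7 = -55273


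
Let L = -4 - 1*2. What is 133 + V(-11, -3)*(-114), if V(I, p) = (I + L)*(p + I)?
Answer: -26999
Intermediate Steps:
L = -6 (L = -4 - 2 = -6)
V(I, p) = (-6 + I)*(I + p) (V(I, p) = (I - 6)*(p + I) = (-6 + I)*(I + p))
133 + V(-11, -3)*(-114) = 133 + ((-11)² - 6*(-11) - 6*(-3) - 11*(-3))*(-114) = 133 + (121 + 66 + 18 + 33)*(-114) = 133 + 238*(-114) = 133 - 27132 = -26999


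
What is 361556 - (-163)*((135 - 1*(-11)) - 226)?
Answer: 348516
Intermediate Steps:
361556 - (-163)*((135 - 1*(-11)) - 226) = 361556 - (-163)*((135 + 11) - 226) = 361556 - (-163)*(146 - 226) = 361556 - (-163)*(-80) = 361556 - 1*13040 = 361556 - 13040 = 348516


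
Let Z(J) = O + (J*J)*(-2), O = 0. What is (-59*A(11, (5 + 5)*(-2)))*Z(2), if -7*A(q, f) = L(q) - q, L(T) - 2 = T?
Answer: -944/7 ≈ -134.86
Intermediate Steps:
L(T) = 2 + T
Z(J) = -2*J**2 (Z(J) = 0 + (J*J)*(-2) = 0 + J**2*(-2) = 0 - 2*J**2 = -2*J**2)
A(q, f) = -2/7 (A(q, f) = -((2 + q) - q)/7 = -1/7*2 = -2/7)
(-59*A(11, (5 + 5)*(-2)))*Z(2) = (-59*(-2/7))*(-2*2**2) = 118*(-2*4)/7 = (118/7)*(-8) = -944/7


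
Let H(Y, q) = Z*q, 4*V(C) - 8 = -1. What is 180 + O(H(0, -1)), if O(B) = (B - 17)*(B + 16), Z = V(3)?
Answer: -1395/16 ≈ -87.188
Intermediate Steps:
V(C) = 7/4 (V(C) = 2 + (1/4)*(-1) = 2 - 1/4 = 7/4)
Z = 7/4 ≈ 1.7500
H(Y, q) = 7*q/4
O(B) = (-17 + B)*(16 + B)
180 + O(H(0, -1)) = 180 + (-272 + ((7/4)*(-1))**2 - 7*(-1)/4) = 180 + (-272 + (-7/4)**2 - 1*(-7/4)) = 180 + (-272 + 49/16 + 7/4) = 180 - 4275/16 = -1395/16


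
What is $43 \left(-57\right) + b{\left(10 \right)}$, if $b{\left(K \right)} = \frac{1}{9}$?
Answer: $- \frac{22058}{9} \approx -2450.9$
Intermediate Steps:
$b{\left(K \right)} = \frac{1}{9}$
$43 \left(-57\right) + b{\left(10 \right)} = 43 \left(-57\right) + \frac{1}{9} = -2451 + \frac{1}{9} = - \frac{22058}{9}$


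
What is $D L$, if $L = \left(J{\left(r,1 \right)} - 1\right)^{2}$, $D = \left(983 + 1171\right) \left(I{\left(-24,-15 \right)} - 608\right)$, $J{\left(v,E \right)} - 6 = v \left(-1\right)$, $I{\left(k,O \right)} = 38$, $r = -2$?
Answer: $-60161220$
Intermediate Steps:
$J{\left(v,E \right)} = 6 - v$ ($J{\left(v,E \right)} = 6 + v \left(-1\right) = 6 - v$)
$D = -1227780$ ($D = \left(983 + 1171\right) \left(38 - 608\right) = 2154 \left(-570\right) = -1227780$)
$L = 49$ ($L = \left(\left(6 - -2\right) - 1\right)^{2} = \left(\left(6 + 2\right) - 1\right)^{2} = \left(8 - 1\right)^{2} = 7^{2} = 49$)
$D L = \left(-1227780\right) 49 = -60161220$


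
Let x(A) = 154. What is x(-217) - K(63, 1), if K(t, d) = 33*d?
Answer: 121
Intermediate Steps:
x(-217) - K(63, 1) = 154 - 33 = 121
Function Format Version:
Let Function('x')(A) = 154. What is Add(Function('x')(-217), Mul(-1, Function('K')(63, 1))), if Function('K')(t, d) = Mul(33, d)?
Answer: 121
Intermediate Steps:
Add(Function('x')(-217), Mul(-1, Function('K')(63, 1))) = Add(154, Mul(-1, Mul(33, 1))) = Add(154, Mul(-1, 33)) = Add(154, -33) = 121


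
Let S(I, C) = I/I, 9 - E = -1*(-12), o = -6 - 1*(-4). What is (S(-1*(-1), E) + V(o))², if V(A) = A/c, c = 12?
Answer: 25/36 ≈ 0.69444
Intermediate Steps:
o = -2 (o = -6 + 4 = -2)
E = -3 (E = 9 - (-1)*(-12) = 9 - 1*12 = 9 - 12 = -3)
S(I, C) = 1
V(A) = A/12
(S(-1*(-1), E) + V(o))² = (1 + (1/12)*(-2))² = (1 - ⅙)² = (⅚)² = 25/36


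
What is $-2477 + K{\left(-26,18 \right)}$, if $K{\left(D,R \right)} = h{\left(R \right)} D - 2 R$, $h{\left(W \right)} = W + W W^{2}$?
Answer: $-154613$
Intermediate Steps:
$h{\left(W \right)} = W + W^{3}$
$K{\left(D,R \right)} = - 2 R + D \left(R + R^{3}\right)$ ($K{\left(D,R \right)} = \left(R + R^{3}\right) D - 2 R = D \left(R + R^{3}\right) - 2 R = - 2 R + D \left(R + R^{3}\right)$)
$-2477 + K{\left(-26,18 \right)} = -2477 + 18 \left(-2 - 26 \left(1 + 18^{2}\right)\right) = -2477 + 18 \left(-2 - 26 \left(1 + 324\right)\right) = -2477 + 18 \left(-2 - 8450\right) = -2477 + 18 \left(-8452\right) = -2477 - 152136 = -154613$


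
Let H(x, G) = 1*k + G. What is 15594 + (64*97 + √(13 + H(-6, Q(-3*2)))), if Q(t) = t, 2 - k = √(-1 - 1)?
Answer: 21802 + √(9 - I*√2) ≈ 21805.0 - 0.23498*I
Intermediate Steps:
k = 2 - I*√2 (k = 2 - √(-1 - 1) = 2 - √(-2) = 2 - I*√2 ≈ 2.0 - 1.4142*I)
H(x, G) = 2 + G - I*√2 (H(x, G) = 1*(2 - I*√2) + G = (2 - I*√2) + G = 2 + G - I*√2)
15594 + (64*97 + √(13 + H(-6, Q(-3*2)))) = 15594 + (64*97 + √(13 + (2 - 3*2 - I*√2))) = 15594 + (6208 + √(13 + (2 - 6 - I*√2))) = 15594 + (6208 + √(13 + (-4 - I*√2))) = 15594 + (6208 + √(9 - I*√2)) = 21802 + √(9 - I*√2)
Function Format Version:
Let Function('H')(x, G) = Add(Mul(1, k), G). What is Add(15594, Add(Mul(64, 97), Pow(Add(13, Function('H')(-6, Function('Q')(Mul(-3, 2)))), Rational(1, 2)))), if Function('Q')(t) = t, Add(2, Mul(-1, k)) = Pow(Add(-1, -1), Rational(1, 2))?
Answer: Add(21802, Pow(Add(9, Mul(-1, I, Pow(2, Rational(1, 2)))), Rational(1, 2))) ≈ Add(21805., Mul(-0.23498, I))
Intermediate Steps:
k = Add(2, Mul(-1, I, Pow(2, Rational(1, 2)))) (k = Add(2, Mul(-1, Pow(Add(-1, -1), Rational(1, 2)))) = Add(2, Mul(-1, Pow(-2, Rational(1, 2)))) = Add(2, Mul(-1, Mul(I, Pow(2, Rational(1, 2))))) = Add(2, Mul(-1, I, Pow(2, Rational(1, 2)))) ≈ Add(2.0000, Mul(-1.4142, I)))
Function('H')(x, G) = Add(2, G, Mul(-1, I, Pow(2, Rational(1, 2)))) (Function('H')(x, G) = Add(Mul(1, Add(2, Mul(-1, I, Pow(2, Rational(1, 2))))), G) = Add(Add(2, Mul(-1, I, Pow(2, Rational(1, 2)))), G) = Add(2, G, Mul(-1, I, Pow(2, Rational(1, 2)))))
Add(15594, Add(Mul(64, 97), Pow(Add(13, Function('H')(-6, Function('Q')(Mul(-3, 2)))), Rational(1, 2)))) = Add(15594, Add(Mul(64, 97), Pow(Add(13, Add(2, Mul(-3, 2), Mul(-1, I, Pow(2, Rational(1, 2))))), Rational(1, 2)))) = Add(15594, Add(6208, Pow(Add(13, Add(2, -6, Mul(-1, I, Pow(2, Rational(1, 2))))), Rational(1, 2)))) = Add(15594, Add(6208, Pow(Add(13, Add(-4, Mul(-1, I, Pow(2, Rational(1, 2))))), Rational(1, 2)))) = Add(15594, Add(6208, Pow(Add(9, Mul(-1, I, Pow(2, Rational(1, 2)))), Rational(1, 2)))) = Add(21802, Pow(Add(9, Mul(-1, I, Pow(2, Rational(1, 2)))), Rational(1, 2)))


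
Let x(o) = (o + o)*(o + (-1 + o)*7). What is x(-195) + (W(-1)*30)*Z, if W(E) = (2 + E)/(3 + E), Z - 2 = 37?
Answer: 611715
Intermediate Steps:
Z = 39 (Z = 2 + 37 = 39)
W(E) = (2 + E)/(3 + E)
x(o) = 2*o*(-7 + 8*o) (x(o) = (2*o)*(o + (-7 + 7*o)) = (2*o)*(-7 + 8*o) = 2*o*(-7 + 8*o))
x(-195) + (W(-1)*30)*Z = 2*(-195)*(-7 + 8*(-195)) + (((2 - 1)/(3 - 1))*30)*39 = 2*(-195)*(-7 - 1560) + ((1/2)*30)*39 = 2*(-195)*(-1567) + (((1/2)*1)*30)*39 = 611130 + ((1/2)*30)*39 = 611130 + 15*39 = 611130 + 585 = 611715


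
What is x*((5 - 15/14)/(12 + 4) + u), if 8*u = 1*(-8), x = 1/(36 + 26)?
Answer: -169/13888 ≈ -0.012169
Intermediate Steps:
x = 1/62 ≈ 0.016129
u = -1 (u = (1*(-8))/8 = (⅛)*(-8) = -1)
x*((5 - 15/14)/(12 + 4) + u) = ((5 - 15/14)/(12 + 4) - 1)/62 = ((5 - 15*1/14)/16 - 1)/62 = ((5 - 15/14)*(1/16) - 1)/62 = ((55/14)*(1/16) - 1)/62 = (55/224 - 1)/62 = (1/62)*(-169/224) = -169/13888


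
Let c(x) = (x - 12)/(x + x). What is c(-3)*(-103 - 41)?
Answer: -360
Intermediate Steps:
c(x) = (-12 + x)/(2*x) (c(x) = (-12 + x)/((2*x)) = (-12 + x)*(1/(2*x)) = (-12 + x)/(2*x))
c(-3)*(-103 - 41) = ((1/2)*(-12 - 3)/(-3))*(-103 - 41) = ((1/2)*(-1/3)*(-15))*(-144) = (5/2)*(-144) = -360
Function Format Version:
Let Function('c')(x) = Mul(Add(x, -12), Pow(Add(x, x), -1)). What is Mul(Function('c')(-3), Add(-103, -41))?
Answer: -360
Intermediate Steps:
Function('c')(x) = Mul(Rational(1, 2), Pow(x, -1), Add(-12, x)) (Function('c')(x) = Mul(Add(-12, x), Pow(Mul(2, x), -1)) = Mul(Add(-12, x), Mul(Rational(1, 2), Pow(x, -1))) = Mul(Rational(1, 2), Pow(x, -1), Add(-12, x)))
Mul(Function('c')(-3), Add(-103, -41)) = Mul(Mul(Rational(1, 2), Pow(-3, -1), Add(-12, -3)), Add(-103, -41)) = Mul(Mul(Rational(1, 2), Rational(-1, 3), -15), -144) = Mul(Rational(5, 2), -144) = -360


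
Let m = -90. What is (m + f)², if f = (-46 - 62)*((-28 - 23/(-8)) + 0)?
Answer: 27531009/4 ≈ 6.8828e+6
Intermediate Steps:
f = 5427/2 (f = -108*((-28 - 23*(-1)/8) + 0) = -108*((-28 - 1*(-23/8)) + 0) = -108*((-28 + 23/8) + 0) = -108*(-201/8 + 0) = -108*(-201/8) = 5427/2 ≈ 2713.5)
(m + f)² = (-90 + 5427/2)² = (5247/2)² = 27531009/4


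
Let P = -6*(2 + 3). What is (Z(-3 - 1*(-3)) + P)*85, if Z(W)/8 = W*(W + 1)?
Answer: -2550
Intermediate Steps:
P = -30 (P = -6*5 = -30)
Z(W) = 8*W*(1 + W) (Z(W) = 8*(W*(W + 1)) = 8*(W*(1 + W)) = 8*W*(1 + W))
(Z(-3 - 1*(-3)) + P)*85 = (8*(-3 - 1*(-3))*(1 + (-3 - 1*(-3))) - 30)*85 = (8*(-3 + 3)*(1 + (-3 + 3)) - 30)*85 = (8*0*(1 + 0) - 30)*85 = (8*0*1 - 30)*85 = (0 - 30)*85 = -30*85 = -2550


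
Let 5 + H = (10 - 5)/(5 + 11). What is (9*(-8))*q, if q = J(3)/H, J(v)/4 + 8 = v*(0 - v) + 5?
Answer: -18432/25 ≈ -737.28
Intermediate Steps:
J(v) = -12 - 4*v² (J(v) = -32 + 4*(v*(0 - v) + 5) = -32 + 4*(v*(-v) + 5) = -32 + 4*(-v² + 5) = -32 + 4*(5 - v²) = -32 + (20 - 4*v²) = -12 - 4*v²)
H = -75/16 (H = -5 + (10 - 5)/(5 + 11) = -5 + 5/16 = -75/16 ≈ -4.6875)
q = 256/25 (q = (-12 - 4*3²)/(-75/16) = (-12 - 4*9)*(-16/75) = (-12 - 36)*(-16/75) = -48*(-16/75) = 256/25 ≈ 10.240)
(9*(-8))*q = (9*(-8))*(256/25) = -72*256/25 = -18432/25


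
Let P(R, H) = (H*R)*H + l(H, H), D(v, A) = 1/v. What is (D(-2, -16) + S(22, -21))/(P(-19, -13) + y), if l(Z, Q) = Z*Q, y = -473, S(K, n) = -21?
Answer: 43/7030 ≈ 0.0061166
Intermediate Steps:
l(Z, Q) = Q*Z
P(R, H) = H² + R*H² (P(R, H) = (H*R)*H + H*H = R*H² + H² = H² + R*H²)
(D(-2, -16) + S(22, -21))/(P(-19, -13) + y) = (1/(-2) - 21)/((-13)²*(1 - 19) - 473) = (-½ - 21)/(169*(-18) - 473) = -43/(2*(-3042 - 473)) = -43/2/(-3515) = -43/2*(-1/3515) = 43/7030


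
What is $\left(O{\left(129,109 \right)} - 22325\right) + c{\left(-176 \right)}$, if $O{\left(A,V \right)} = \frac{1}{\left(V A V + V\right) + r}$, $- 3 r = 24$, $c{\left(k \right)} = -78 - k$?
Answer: $- \frac{34068434249}{1532750} \approx -22227.0$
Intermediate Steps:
$r = -8$ ($r = \left(- \frac{1}{3}\right) 24 = -8$)
$O{\left(A,V \right)} = \frac{1}{-8 + V + A V^{2}}$ ($O{\left(A,V \right)} = \frac{1}{\left(V A V + V\right) - 8} = \frac{1}{\left(A V V + V\right) - 8} = \frac{1}{\left(A V^{2} + V\right) - 8} = \frac{1}{\left(V + A V^{2}\right) - 8} = \frac{1}{-8 + V + A V^{2}}$)
$\left(O{\left(129,109 \right)} - 22325\right) + c{\left(-176 \right)} = \left(\frac{1}{-8 + 109 + 129 \cdot 109^{2}} - 22325\right) - -98 = \left(\frac{1}{-8 + 109 + 129 \cdot 11881} - 22325\right) + \left(-78 + 176\right) = \left(\frac{1}{-8 + 109 + 1532649} - 22325\right) + 98 = \left(\frac{1}{1532750} - 22325\right) + 98 = - \frac{34218643749}{1532750} + 98 = - \frac{34068434249}{1532750}$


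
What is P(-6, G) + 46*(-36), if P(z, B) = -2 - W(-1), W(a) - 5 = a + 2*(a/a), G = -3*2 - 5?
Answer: -1664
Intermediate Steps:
G = -11 (G = -6 - 5 = -11)
W(a) = 7 + a (W(a) = 5 + (a + 2*(a/a)) = 5 + (a + 2*1) = 5 + (a + 2) = 5 + (2 + a) = 7 + a)
P(z, B) = -8 (P(z, B) = -2 - (7 - 1) = -2 - 1*6 = -2 - 6 = -8)
P(-6, G) + 46*(-36) = -8 + 46*(-36) = -8 - 1656 = -1664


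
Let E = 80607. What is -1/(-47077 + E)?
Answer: -1/33530 ≈ -2.9824e-5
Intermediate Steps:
-1/(-47077 + E) = -1/(-47077 + 80607) = -1/33530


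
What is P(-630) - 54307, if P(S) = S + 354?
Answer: -54583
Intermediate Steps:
P(S) = 354 + S
P(-630) - 54307 = (354 - 630) - 54307 = -276 - 54307 = -54583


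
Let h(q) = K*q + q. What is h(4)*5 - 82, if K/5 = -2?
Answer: -262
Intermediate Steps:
K = -10 (K = 5*(-2) = -10)
h(q) = -9*q (h(q) = -10*q + q = -9*q)
h(4)*5 - 82 = -9*4*5 - 82 = -36*5 - 82 = -180 - 82 = -262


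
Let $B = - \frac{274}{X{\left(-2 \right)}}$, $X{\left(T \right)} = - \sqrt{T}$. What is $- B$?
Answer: $137 i \sqrt{2} \approx 193.75 i$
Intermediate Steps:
$B = - 137 i \sqrt{2}$ ($B = - \frac{274}{\left(-1\right) \sqrt{-2}} = - \frac{274}{\left(-1\right) i \sqrt{2}} = - 274 \frac{i \sqrt{2}}{2} = - 137 i \sqrt{2} \approx - 193.75 i$)
$- B = - \left(-137\right) i \sqrt{2} = 137 i \sqrt{2}$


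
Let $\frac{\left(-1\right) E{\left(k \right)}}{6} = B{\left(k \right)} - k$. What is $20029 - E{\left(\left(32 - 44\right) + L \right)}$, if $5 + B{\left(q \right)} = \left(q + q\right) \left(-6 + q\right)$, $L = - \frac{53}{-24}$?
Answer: $\frac{1051837}{48} \approx 21913.0$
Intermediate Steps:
$L = \frac{53}{24}$ ($L = \left(-53\right) \left(- \frac{1}{24}\right) = \frac{53}{24} \approx 2.2083$)
$B{\left(q \right)} = -5 + 2 q \left(-6 + q\right)$ ($B{\left(q \right)} = -5 + \left(q + q\right) \left(-6 + q\right) = -5 + 2 q \left(-6 + q\right)$)
$E{\left(k \right)} = 30 - 12 k^{2} + 78 k$ ($E{\left(k \right)} = - 6 \left(\left(-5 - 12 k + 2 k^{2}\right) - k\right) = - 6 \left(-5 - 13 k + 2 k^{2}\right) = 30 - 12 k^{2} + 78 k$)
$20029 - E{\left(\left(32 - 44\right) + L \right)} = 20029 - \left(30 - 12 \left(\left(32 - 44\right) + \frac{53}{24}\right)^{2} + 78 \left(\left(32 - 44\right) + \frac{53}{24}\right)\right) = 20029 - \left(30 - 12 \left(-12 + \frac{53}{24}\right)^{2} + 78 \left(-12 + \frac{53}{24}\right)\right) = 20029 - \left(30 - 12 \left(- \frac{235}{24}\right)^{2} + 78 \left(- \frac{235}{24}\right)\right) = 20029 - \left(30 - \frac{55225}{48} - \frac{3055}{4}\right) = 20029 - - \frac{90445}{48} = 20029 + \frac{90445}{48} = \frac{1051837}{48}$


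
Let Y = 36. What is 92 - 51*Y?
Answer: -1744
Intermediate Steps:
92 - 51*Y = 92 - 51*36 = 92 - 1836 = -1744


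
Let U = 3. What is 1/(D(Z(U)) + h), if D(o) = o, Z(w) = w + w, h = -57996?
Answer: -1/57990 ≈ -1.7244e-5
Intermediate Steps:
Z(w) = 2*w
1/(D(Z(U)) + h) = 1/(2*3 - 57996) = 1/(6 - 57996) = 1/(-57990) = -1/57990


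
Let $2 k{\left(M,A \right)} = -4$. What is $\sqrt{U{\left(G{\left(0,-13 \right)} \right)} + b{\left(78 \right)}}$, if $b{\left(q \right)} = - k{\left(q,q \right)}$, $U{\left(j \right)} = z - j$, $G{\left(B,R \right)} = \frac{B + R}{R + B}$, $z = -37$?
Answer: $6 i \approx 6.0 i$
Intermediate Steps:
$k{\left(M,A \right)} = -2$ ($k{\left(M,A \right)} = \frac{1}{2} \left(-4\right) = -2$)
$G{\left(B,R \right)} = 1$ ($G{\left(B,R \right)} = \frac{B + R}{B + R} = 1$)
$U{\left(j \right)} = -37 - j$
$b{\left(q \right)} = 2$ ($b{\left(q \right)} = \left(-1\right) \left(-2\right) = 2$)
$\sqrt{U{\left(G{\left(0,-13 \right)} \right)} + b{\left(78 \right)}} = \sqrt{\left(-37 - 1\right) + 2} = \sqrt{-38 + 2} = \sqrt{-36} = 6 i$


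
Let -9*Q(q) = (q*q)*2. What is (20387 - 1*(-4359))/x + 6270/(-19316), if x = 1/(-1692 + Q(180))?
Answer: -193196377581/878 ≈ -2.2004e+8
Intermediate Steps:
Q(q) = -2*q**2/9 (Q(q) = -q*q*2/9 = -q**2*2/9 = -2*q**2/9)
x = -1/8892 (x = 1/(-1692 - 2/9*180**2) = 1/(-1692 - 2/9*32400) = 1/(-1692 - 7200) = 1/(-8892) = -1/8892 ≈ -0.00011246)
(20387 - 1*(-4359))/x + 6270/(-19316) = (20387 - 1*(-4359))/(-1/8892) + 6270/(-19316) = (20387 + 4359)*(-8892) + 6270*(-1/19316) = 24746*(-8892) - 285/878 = -220041432 - 285/878 = -193196377581/878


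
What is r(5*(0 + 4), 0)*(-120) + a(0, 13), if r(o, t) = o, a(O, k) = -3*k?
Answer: -2439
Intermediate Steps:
r(5*(0 + 4), 0)*(-120) + a(0, 13) = (5*(0 + 4))*(-120) - 3*13 = (5*4)*(-120) - 39 = 20*(-120) - 39 = -2400 - 39 = -2439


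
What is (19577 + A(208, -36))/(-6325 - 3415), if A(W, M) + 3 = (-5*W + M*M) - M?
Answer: -9933/4870 ≈ -2.0396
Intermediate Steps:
A(W, M) = -3 + M² - M - 5*W (A(W, M) = -3 + ((-5*W + M*M) - M) = -3 + ((-5*W + M²) - M) = -3 + ((M² - 5*W) - M) = -3 + (M² - M - 5*W) = -3 + M² - M - 5*W)
(19577 + A(208, -36))/(-6325 - 3415) = (19577 + (-3 + (-36)² - 1*(-36) - 5*208))/(-6325 - 3415) = (19577 + (-3 + 1296 + 36 - 1040))/(-9740) = (19577 + 289)*(-1/9740) = 19866*(-1/9740) = -9933/4870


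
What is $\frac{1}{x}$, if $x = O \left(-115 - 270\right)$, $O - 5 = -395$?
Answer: $\frac{1}{150150} \approx 6.66 \cdot 10^{-6}$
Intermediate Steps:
$O = -390$ ($O = 5 - 395 = -390$)
$x = 150150$ ($x = - 390 \left(-115 - 270\right) = \left(-390\right) \left(-385\right) = 150150$)
$\frac{1}{x} = \frac{1}{150150}$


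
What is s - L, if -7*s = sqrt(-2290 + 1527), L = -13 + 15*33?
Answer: -482 - I*sqrt(763)/7 ≈ -482.0 - 3.9461*I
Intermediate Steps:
L = 482 (L = -13 + 495 = 482)
s = -I*sqrt(763)/7 (s = -sqrt(-2290 + 1527)/7 = -I*sqrt(763)/7 ≈ -3.9461*I)
s - L = -I*sqrt(763)/7 - 1*482 = -I*sqrt(763)/7 - 482 = -482 - I*sqrt(763)/7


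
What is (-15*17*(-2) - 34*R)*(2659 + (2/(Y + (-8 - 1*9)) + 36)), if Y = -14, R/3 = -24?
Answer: 247120194/31 ≈ 7.9716e+6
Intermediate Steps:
R = -72 (R = 3*(-24) = -72)
(-15*17*(-2) - 34*R)*(2659 + (2/(Y + (-8 - 1*9)) + 36)) = (-15*17*(-2) - 34*(-72))*(2659 + (2/(-14 + (-8 - 1*9)) + 36)) = (-255*(-2) + 2448)*(2659 + (2/(-14 + (-8 - 9)) + 36)) = (510 + 2448)*(2659 + (2/(-14 - 17) + 36)) = 2958*(2659 + (2/(-31) + 36)) = 2958*(2659 + (2*(-1/31) + 36)) = 2958*(2659 + (-2/31 + 36)) = 2958*(2659 + 1114/31) = 2958*(83543/31) = 247120194/31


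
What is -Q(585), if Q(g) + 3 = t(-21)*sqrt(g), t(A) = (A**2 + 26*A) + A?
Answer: 3 + 378*sqrt(65) ≈ 3050.5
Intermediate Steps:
t(A) = A**2 + 27*A
Q(g) = -3 - 126*sqrt(g) (Q(g) = -3 + (-21*(27 - 21))*sqrt(g) = -3 + (-21*6)*sqrt(g) = -3 - 126*sqrt(g))
-Q(585) = -(-3 - 378*sqrt(65)) = 3 + 378*sqrt(65)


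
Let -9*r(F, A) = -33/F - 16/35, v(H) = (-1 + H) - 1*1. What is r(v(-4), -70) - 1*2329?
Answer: -1467623/630 ≈ -2329.6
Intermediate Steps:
v(H) = -2 + H (v(H) = (-1 + H) - 1 = -2 + H)
r(F, A) = 16/315 + 11/(3*F) (r(F, A) = -(-33/F - 16/35)/9 = -(-16/35 - 33/F)/9 = 16/315 + 11/(3*F))
r(v(-4), -70) - 1*2329 = (1155 + 16*(-2 - 4))/(315*(-2 - 4)) - 1*2329 = (1/315)*(1155 + 16*(-6))/(-6) - 2329 = (1/315)*(-⅙)*(1155 - 96) - 2329 = (1/315)*(-⅙)*1059 - 2329 = -353/630 - 2329 = -1467623/630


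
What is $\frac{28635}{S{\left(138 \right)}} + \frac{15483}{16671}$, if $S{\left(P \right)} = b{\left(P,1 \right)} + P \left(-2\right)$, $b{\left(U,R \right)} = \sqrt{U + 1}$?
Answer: $- \frac{43525988863}{422537609} - \frac{28635 \sqrt{139}}{76037} \approx -107.45$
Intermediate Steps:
$b{\left(U,R \right)} = \sqrt{1 + U}$
$S{\left(P \right)} = \sqrt{1 + P} - 2 P$ ($S{\left(P \right)} = \sqrt{1 + P} + P \left(-2\right) = \sqrt{1 + P} - 2 P$)
$\frac{28635}{S{\left(138 \right)}} + \frac{15483}{16671} = \frac{28635}{\sqrt{1 + 138} - 276} + \frac{15483}{16671} = \frac{28635}{\sqrt{139} - 276} + 15483 \cdot \frac{1}{16671} = \frac{28635}{-276 + \sqrt{139}} + \frac{5161}{5557} = \frac{5161}{5557} + \frac{28635}{-276 + \sqrt{139}}$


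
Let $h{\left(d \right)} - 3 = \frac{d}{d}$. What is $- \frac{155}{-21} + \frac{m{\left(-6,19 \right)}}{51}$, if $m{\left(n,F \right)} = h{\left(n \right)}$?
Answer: $\frac{2663}{357} \approx 7.4594$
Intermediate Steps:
$h{\left(d \right)} = 4$ ($h{\left(d \right)} = 3 + \frac{d}{d} = 3 + 1 = 4$)
$m{\left(n,F \right)} = 4$
$- \frac{155}{-21} + \frac{m{\left(-6,19 \right)}}{51} = - \frac{155}{-21} + \frac{4}{51} = \left(-155\right) \left(- \frac{1}{21}\right) + 4 \cdot \frac{1}{51} = \frac{155}{21} + \frac{4}{51} = \frac{2663}{357}$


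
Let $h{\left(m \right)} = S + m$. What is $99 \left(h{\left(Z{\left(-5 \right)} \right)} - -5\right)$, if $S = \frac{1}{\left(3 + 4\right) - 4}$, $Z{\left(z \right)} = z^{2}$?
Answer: $3003$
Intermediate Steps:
$S = \frac{1}{3}$ ($S = \frac{1}{7 - 4} = \frac{1}{3} \approx 0.33333$)
$h{\left(m \right)} = \frac{1}{3} + m$
$99 \left(h{\left(Z{\left(-5 \right)} \right)} - -5\right) = 99 \left(\left(\frac{1}{3} + \left(-5\right)^{2}\right) - -5\right) = 99 \left(\left(\frac{1}{3} + 25\right) + \left(8 - 3\right)\right) = 99 \left(\frac{76}{3} + 5\right) = 99 \cdot \frac{91}{3} = 3003$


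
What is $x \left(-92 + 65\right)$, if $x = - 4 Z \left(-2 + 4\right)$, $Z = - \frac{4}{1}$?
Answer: $-864$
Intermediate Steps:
$Z = -4$ ($Z = \left(-4\right) 1 = -4$)
$x = 32$ ($x = \left(-4\right) \left(-4\right) \left(-2 + 4\right) = 16 \cdot 2 = 32$)
$x \left(-92 + 65\right) = 32 \left(-92 + 65\right) = 32 \left(-27\right) = -864$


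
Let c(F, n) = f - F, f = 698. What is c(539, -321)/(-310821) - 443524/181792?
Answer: -604760869/247827944 ≈ -2.4402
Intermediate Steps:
c(F, n) = 698 - F
c(539, -321)/(-310821) - 443524/181792 = (698 - 1*539)/(-310821) - 443524/181792 = (698 - 539)*(-1/310821) - 443524*1/181792 = 159*(-1/310821) - 110881/45448 = -53/103607 - 110881/45448 = -604760869/247827944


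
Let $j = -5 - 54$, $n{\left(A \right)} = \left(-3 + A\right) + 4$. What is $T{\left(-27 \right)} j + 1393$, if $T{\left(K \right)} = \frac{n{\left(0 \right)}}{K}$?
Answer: $\frac{37670}{27} \approx 1395.2$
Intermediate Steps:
$n{\left(A \right)} = 1 + A$
$T{\left(K \right)} = \frac{1}{K}$ ($T{\left(K \right)} = \frac{1 + 0}{K} = 1 \frac{1}{K} = \frac{1}{K}$)
$j = -59$ ($j = -5 - 54 = -59$)
$T{\left(-27 \right)} j + 1393 = \frac{1}{-27} \left(-59\right) + 1393 = \left(- \frac{1}{27}\right) \left(-59\right) + 1393 = \frac{59}{27} + 1393 = \frac{37670}{27}$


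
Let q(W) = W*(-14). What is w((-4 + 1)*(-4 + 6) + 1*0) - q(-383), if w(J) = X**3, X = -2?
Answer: -5370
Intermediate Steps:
q(W) = -14*W
w(J) = -8 (w(J) = (-2)**3 = -8)
w((-4 + 1)*(-4 + 6) + 1*0) - q(-383) = -8 - (-14)*(-383) = -8 - 1*5362 = -8 - 5362 = -5370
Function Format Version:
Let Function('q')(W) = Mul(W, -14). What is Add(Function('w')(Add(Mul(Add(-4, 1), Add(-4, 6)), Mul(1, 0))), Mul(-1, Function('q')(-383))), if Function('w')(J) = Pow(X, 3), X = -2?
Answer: -5370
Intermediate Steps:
Function('q')(W) = Mul(-14, W)
Function('w')(J) = -8 (Function('w')(J) = Pow(-2, 3) = -8)
Add(Function('w')(Add(Mul(Add(-4, 1), Add(-4, 6)), Mul(1, 0))), Mul(-1, Function('q')(-383))) = Add(-8, Mul(-1, Mul(-14, -383))) = Add(-8, Mul(-1, 5362)) = Add(-8, -5362) = -5370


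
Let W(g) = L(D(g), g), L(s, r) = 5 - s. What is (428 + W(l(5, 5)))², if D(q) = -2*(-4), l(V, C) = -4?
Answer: 180625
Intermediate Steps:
D(q) = 8
W(g) = -3 (W(g) = 5 - 1*8 = 5 - 8 = -3)
(428 + W(l(5, 5)))² = (428 - 3)² = 425² = 180625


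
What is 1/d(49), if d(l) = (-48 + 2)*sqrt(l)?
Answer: -1/322 ≈ -0.0031056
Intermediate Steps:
d(l) = -46*sqrt(l)
1/d(49) = 1/(-46*sqrt(49)) = 1/(-46*7) = 1/(-322) = -1/322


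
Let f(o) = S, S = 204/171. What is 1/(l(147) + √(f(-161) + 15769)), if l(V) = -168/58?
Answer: 138852/755573549 + 841*√51237357/755573549 ≈ 0.0081511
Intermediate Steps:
l(V) = -84/29 (l(V) = -168*1/58 = -84/29)
S = 68/57 (S = 204*(1/171) = 68/57 ≈ 1.1930)
f(o) = 68/57
1/(l(147) + √(f(-161) + 15769)) = 1/(-84/29 + √(68/57 + 15769)) = 1/(-84/29 + √(898901/57)) = 1/(-84/29 + √51237357/57)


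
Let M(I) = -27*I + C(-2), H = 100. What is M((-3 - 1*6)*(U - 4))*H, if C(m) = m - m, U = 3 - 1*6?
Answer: -170100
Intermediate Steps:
U = -3 (U = 3 - 6 = -3)
C(m) = 0
M(I) = -27*I (M(I) = -27*I + 0 = -27*I)
M((-3 - 1*6)*(U - 4))*H = -27*(-3 - 1*6)*(-3 - 4)*100 = -27*(-3 - 6)*(-7)*100 = -(-243)*(-7)*100 = -27*63*100 = -1701*100 = -170100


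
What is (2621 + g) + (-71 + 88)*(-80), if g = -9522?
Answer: -8261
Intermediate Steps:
(2621 + g) + (-71 + 88)*(-80) = (2621 - 9522) + (-71 + 88)*(-80) = -6901 + 17*(-80) = -6901 - 1360 = -8261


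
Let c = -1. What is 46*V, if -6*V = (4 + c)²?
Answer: -69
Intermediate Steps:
V = -3/2 (V = -(4 - 1)²/6 = -⅙*3² = -⅙*9 = -3/2 ≈ -1.5000)
46*V = 46*(-3/2) = -69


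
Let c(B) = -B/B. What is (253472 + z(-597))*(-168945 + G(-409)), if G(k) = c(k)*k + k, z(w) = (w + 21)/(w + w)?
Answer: -8521758799680/199 ≈ -4.2823e+10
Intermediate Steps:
z(w) = (21 + w)/(2*w) (z(w) = (21 + w)/((2*w)) = (21 + w)*(1/(2*w)) = (21 + w)/(2*w))
c(B) = -1 (c(B) = -1*1 = -1)
G(k) = 0 (G(k) = -k + k = 0)
(253472 + z(-597))*(-168945 + G(-409)) = (253472 + (1/2)*(21 - 597)/(-597))*(-168945 + 0) = (253472 + (1/2)*(-1/597)*(-576))*(-168945) = (253472 + 96/199)*(-168945) = (50441024/199)*(-168945) = -8521758799680/199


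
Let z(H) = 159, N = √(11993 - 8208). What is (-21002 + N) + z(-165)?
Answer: -20843 + √3785 ≈ -20781.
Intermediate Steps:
N = √3785 ≈ 61.522
(-21002 + N) + z(-165) = (-21002 + √3785) + 159 = -20843 + √3785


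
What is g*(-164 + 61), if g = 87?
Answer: -8961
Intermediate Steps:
g*(-164 + 61) = 87*(-164 + 61) = 87*(-103) = -8961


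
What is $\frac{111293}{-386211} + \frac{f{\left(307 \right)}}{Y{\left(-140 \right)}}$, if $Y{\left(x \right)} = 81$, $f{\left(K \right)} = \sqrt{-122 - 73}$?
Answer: $- \frac{15899}{55173} + \frac{i \sqrt{195}}{81} \approx -0.28817 + 0.1724 i$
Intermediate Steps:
$f{\left(K \right)} = i \sqrt{195}$ ($f{\left(K \right)} = \sqrt{-195} = i \sqrt{195}$)
$\frac{111293}{-386211} + \frac{f{\left(307 \right)}}{Y{\left(-140 \right)}} = \frac{111293}{-386211} + \frac{i \sqrt{195}}{81} = 111293 \left(- \frac{1}{386211}\right) + i \sqrt{195} \cdot \frac{1}{81} = - \frac{15899}{55173} + \frac{i \sqrt{195}}{81}$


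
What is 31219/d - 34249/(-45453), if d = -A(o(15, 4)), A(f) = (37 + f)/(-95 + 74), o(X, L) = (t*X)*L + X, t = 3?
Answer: 29806887115/10545096 ≈ 2826.6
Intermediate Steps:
o(X, L) = X + 3*L*X (o(X, L) = (3*X)*L + X = 3*L*X + X = X + 3*L*X)
A(f) = -37/21 - f/21 (A(f) = (37 + f)/(-21) = (37 + f)*(-1/21) = -37/21 - f/21)
d = 232/21 (d = -(-37/21 - 5*(1 + 3*4)/7) = -(-37/21 - 5*(1 + 12)/7) = -(-37/21 - 5*13/7) = -(-37/21 - 1/21*195) = -(-37/21 - 65/7) = -1*(-232/21) = 232/21 ≈ 11.048)
31219/d - 34249/(-45453) = 31219/(232/21) - 34249/(-45453) = 31219*(21/232) - 34249*(-1/45453) = 655599/232 + 34249/45453 = 29806887115/10545096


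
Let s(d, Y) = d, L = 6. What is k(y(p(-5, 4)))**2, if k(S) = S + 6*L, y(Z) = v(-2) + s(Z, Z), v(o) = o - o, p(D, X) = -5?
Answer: 961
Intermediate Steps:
v(o) = 0
y(Z) = Z (y(Z) = 0 + Z = Z)
k(S) = 36 + S (k(S) = S + 6*6 = S + 36 = 36 + S)
k(y(p(-5, 4)))**2 = (36 - 5)**2 = 31**2 = 961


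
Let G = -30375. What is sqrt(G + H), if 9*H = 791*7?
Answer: I*sqrt(267838)/3 ≈ 172.51*I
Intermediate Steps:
H = 5537/9 (H = (791*7)/9 = (1/9)*5537 = 5537/9 ≈ 615.22)
sqrt(G + H) = sqrt(-30375 + 5537/9) = sqrt(-267838/9) = I*sqrt(267838)/3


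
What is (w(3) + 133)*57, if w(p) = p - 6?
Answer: 7410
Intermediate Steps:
w(p) = -6 + p
(w(3) + 133)*57 = ((-6 + 3) + 133)*57 = (-3 + 133)*57 = 130*57 = 7410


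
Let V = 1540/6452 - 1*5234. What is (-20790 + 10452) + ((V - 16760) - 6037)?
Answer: -61888812/1613 ≈ -38369.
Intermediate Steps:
V = -8442057/1613 (V = 1540*(1/6452) - 5234 = 385/1613 - 5234 = -8442057/1613 ≈ -5233.8)
(-20790 + 10452) + ((V - 16760) - 6037) = (-20790 + 10452) + ((-8442057/1613 - 16760) - 6037) = -10338 + (-35475937/1613 - 6037) = -10338 - 45213618/1613 = -61888812/1613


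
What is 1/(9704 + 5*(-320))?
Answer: 1/8104 ≈ 0.00012340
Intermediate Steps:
1/(9704 + 5*(-320)) = 1/(9704 - 1600) = 1/8104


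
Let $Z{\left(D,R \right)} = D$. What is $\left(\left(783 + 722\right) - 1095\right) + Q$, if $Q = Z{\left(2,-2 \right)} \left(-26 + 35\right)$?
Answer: $428$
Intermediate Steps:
$Q = 18$ ($Q = 2 \left(-26 + 35\right) = 2 \cdot 9 = 18$)
$\left(\left(783 + 722\right) - 1095\right) + Q = \left(\left(783 + 722\right) - 1095\right) + 18 = \left(1505 - 1095\right) + 18 = 410 + 18 = 428$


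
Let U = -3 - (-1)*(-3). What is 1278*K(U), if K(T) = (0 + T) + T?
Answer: -15336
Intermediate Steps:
U = -6 (U = -3 - 1*3 = -3 - 3 = -6)
K(T) = 2*T (K(T) = T + T = 2*T)
1278*K(U) = 1278*(2*(-6)) = 1278*(-12) = -15336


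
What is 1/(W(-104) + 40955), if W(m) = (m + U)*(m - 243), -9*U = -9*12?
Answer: 1/72879 ≈ 1.3721e-5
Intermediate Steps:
U = 12 (U = -(-1)*12 = -⅑*(-108) = 12)
W(m) = (-243 + m)*(12 + m) (W(m) = (m + 12)*(m - 243) = (12 + m)*(-243 + m) = (-243 + m)*(12 + m))
1/(W(-104) + 40955) = 1/((-2916 + (-104)² - 231*(-104)) + 40955) = 1/((-2916 + 10816 + 24024) + 40955) = 1/(31924 + 40955) = 1/72879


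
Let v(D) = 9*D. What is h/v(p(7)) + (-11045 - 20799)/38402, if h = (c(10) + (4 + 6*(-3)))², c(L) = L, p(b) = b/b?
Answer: 163918/172809 ≈ 0.94855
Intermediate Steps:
p(b) = 1
h = 16 (h = (10 + (4 + 6*(-3)))² = (10 + (4 - 18))² = (10 - 14)² = (-4)² = 16)
h/v(p(7)) + (-11045 - 20799)/38402 = 16/((9*1)) + (-11045 - 20799)/38402 = 16/9 - 31844*1/38402 = 16*(⅑) - 15922/19201 = 16/9 - 15922/19201 = 163918/172809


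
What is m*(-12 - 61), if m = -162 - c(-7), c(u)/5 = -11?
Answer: 7811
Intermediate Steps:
c(u) = -55 (c(u) = 5*(-11) = -55)
m = -107 (m = -162 - 1*(-55) = -162 + 55 = -107)
m*(-12 - 61) = -107*(-12 - 61) = -107*(-73) = 7811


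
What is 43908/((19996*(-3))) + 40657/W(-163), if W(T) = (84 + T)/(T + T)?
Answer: 66257366757/394921 ≈ 1.6777e+5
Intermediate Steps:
W(T) = (84 + T)/(2*T) (W(T) = (84 + T)/((2*T)) = (84 + T)*(1/(2*T)) = (84 + T)/(2*T))
43908/((19996*(-3))) + 40657/W(-163) = 43908/((19996*(-3))) + 40657/(((1/2)*(84 - 163)/(-163))) = 43908/(-59988) + 40657/(((1/2)*(-1/163)*(-79))) = 43908*(-1/59988) + 40657/(79/326) = -3659/4999 + 40657*(326/79) = -3659/4999 + 13254182/79 = 66257366757/394921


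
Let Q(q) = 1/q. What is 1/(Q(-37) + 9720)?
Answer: 37/359639 ≈ 0.00010288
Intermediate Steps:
1/(Q(-37) + 9720) = 1/(1/(-37) + 9720) = 1/(-1/37 + 9720) = 1/(359639/37) = 37/359639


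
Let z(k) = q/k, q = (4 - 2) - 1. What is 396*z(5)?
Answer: 396/5 ≈ 79.200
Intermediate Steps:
q = 1 (q = 2 - 1 = 1)
z(k) = 1/k
396*z(5) = 396/5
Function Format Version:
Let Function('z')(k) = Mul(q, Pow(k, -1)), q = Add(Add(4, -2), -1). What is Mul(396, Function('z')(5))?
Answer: Rational(396, 5) ≈ 79.200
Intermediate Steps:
q = 1 (q = Add(2, -1) = 1)
Function('z')(k) = Pow(k, -1) (Function('z')(k) = Mul(1, Pow(k, -1)) = Pow(k, -1))
Mul(396, Function('z')(5)) = Mul(396, Pow(5, -1)) = Mul(396, Rational(1, 5)) = Rational(396, 5)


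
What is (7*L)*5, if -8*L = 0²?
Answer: 0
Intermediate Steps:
L = 0 (L = -⅛*0² = -⅛*0 = 0)
(7*L)*5 = (7*0)*5 = 0*5 = 0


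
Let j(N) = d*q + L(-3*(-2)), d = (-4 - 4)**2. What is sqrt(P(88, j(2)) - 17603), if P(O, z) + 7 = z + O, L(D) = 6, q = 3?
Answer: 2*I*sqrt(4331) ≈ 131.62*I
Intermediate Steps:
d = 64 (d = (-8)**2 = 64)
j(N) = 198 (j(N) = 64*3 + 6 = 192 + 6 = 198)
P(O, z) = -7 + O + z (P(O, z) = -7 + (z + O) = -7 + (O + z) = -7 + O + z)
sqrt(P(88, j(2)) - 17603) = sqrt((-7 + 88 + 198) - 17603) = sqrt(279 - 17603) = sqrt(-17324) = 2*I*sqrt(4331)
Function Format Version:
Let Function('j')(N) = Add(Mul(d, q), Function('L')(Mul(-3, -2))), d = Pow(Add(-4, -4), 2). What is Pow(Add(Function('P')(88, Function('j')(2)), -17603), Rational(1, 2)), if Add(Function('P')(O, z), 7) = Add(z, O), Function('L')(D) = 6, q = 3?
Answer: Mul(2, I, Pow(4331, Rational(1, 2))) ≈ Mul(131.62, I)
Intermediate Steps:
d = 64 (d = Pow(-8, 2) = 64)
Function('j')(N) = 198 (Function('j')(N) = Add(Mul(64, 3), 6) = Add(192, 6) = 198)
Function('P')(O, z) = Add(-7, O, z) (Function('P')(O, z) = Add(-7, Add(z, O)) = Add(-7, Add(O, z)) = Add(-7, O, z))
Pow(Add(Function('P')(88, Function('j')(2)), -17603), Rational(1, 2)) = Pow(Add(Add(-7, 88, 198), -17603), Rational(1, 2)) = Pow(Add(279, -17603), Rational(1, 2)) = Pow(-17324, Rational(1, 2)) = Mul(2, I, Pow(4331, Rational(1, 2)))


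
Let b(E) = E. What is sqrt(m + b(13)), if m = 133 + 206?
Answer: 4*sqrt(22) ≈ 18.762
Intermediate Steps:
m = 339
sqrt(m + b(13)) = sqrt(339 + 13) = sqrt(352) = 4*sqrt(22)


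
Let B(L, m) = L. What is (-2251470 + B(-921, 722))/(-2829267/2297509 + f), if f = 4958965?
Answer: -5174888594019/11393263888918 ≈ -0.45421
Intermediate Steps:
(-2251470 + B(-921, 722))/(-2829267/2297509 + f) = (-2251470 - 921)/(-2829267/2297509 + 4958965) = -2252391/(-2829267*1/2297509 + 4958965) = -2252391/(-2829267/2297509 + 4958965) = -2252391/11393263888918/2297509 = -2252391*2297509/11393263888918 = -5174888594019/11393263888918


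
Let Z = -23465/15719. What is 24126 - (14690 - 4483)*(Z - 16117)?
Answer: 2586492000310/15719 ≈ 1.6455e+8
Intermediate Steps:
Z = -23465/15719 (Z = -23465*1/15719 = -23465/15719 ≈ -1.4928)
24126 - (14690 - 4483)*(Z - 16117) = 24126 - (14690 - 4483)*(-23465/15719 - 16117) = 24126 - 10207*(-253366588)/15719 = 24126 - 1*(-2586112763716/15719) = 24126 + 2586112763716/15719 = 2586492000310/15719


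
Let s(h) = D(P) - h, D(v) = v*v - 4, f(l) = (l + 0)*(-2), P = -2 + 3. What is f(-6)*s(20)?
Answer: -276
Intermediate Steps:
P = 1
f(l) = -2*l (f(l) = l*(-2) = -2*l)
D(v) = -4 + v² (D(v) = v² - 4 = -4 + v²)
s(h) = -3 - h (s(h) = (-4 + 1²) - h = (-4 + 1) - h = -3 - h)
f(-6)*s(20) = (-2*(-6))*(-3 - 1*20) = 12*(-3 - 20) = 12*(-23) = -276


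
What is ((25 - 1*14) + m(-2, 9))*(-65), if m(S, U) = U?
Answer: -1300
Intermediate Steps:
((25 - 1*14) + m(-2, 9))*(-65) = ((25 - 1*14) + 9)*(-65) = ((25 - 14) + 9)*(-65) = (11 + 9)*(-65) = 20*(-65) = -1300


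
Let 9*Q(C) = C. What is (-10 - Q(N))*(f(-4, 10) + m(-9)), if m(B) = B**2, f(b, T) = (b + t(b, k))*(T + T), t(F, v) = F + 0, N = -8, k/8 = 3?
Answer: 6478/9 ≈ 719.78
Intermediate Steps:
k = 24 (k = 8*3 = 24)
Q(C) = C/9
t(F, v) = F
f(b, T) = 4*T*b (f(b, T) = (b + b)*(T + T) = (2*b)*(2*T) = 4*T*b)
(-10 - Q(N))*(f(-4, 10) + m(-9)) = (-10 - (-8)/9)*(4*10*(-4) + (-9)**2) = (-10 - 1*(-8/9))*(-160 + 81) = (-10 + 8/9)*(-79) = -82/9*(-79) = 6478/9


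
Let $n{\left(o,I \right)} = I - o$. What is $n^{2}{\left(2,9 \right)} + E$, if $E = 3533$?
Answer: $3582$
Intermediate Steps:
$n^{2}{\left(2,9 \right)} + E = \left(9 - 2\right)^{2} + 3533 = 7^{2} + 3533 = 49 + 3533 = 3582$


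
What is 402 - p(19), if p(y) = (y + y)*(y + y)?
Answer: -1042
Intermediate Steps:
p(y) = 4*y**2 (p(y) = (2*y)*(2*y) = 4*y**2)
402 - p(19) = 402 - 4*19**2 = 402 - 4*361 = 402 - 1*1444 = 402 - 1444 = -1042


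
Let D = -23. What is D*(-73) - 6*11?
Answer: 1613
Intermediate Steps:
D*(-73) - 6*11 = -23*(-73) - 6*11 = 1679 - 66 = 1613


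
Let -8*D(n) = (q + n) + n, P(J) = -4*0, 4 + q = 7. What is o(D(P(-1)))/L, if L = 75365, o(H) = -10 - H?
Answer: -77/602920 ≈ -0.00012771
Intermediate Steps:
q = 3 (q = -4 + 7 = 3)
P(J) = 0
D(n) = -3/8 - n/4 (D(n) = -((3 + n) + n)/8 = -(3 + 2*n)/8 = -3/8 - n/4)
o(D(P(-1)))/L = (-10 - (-3/8 - ¼*0))/75365 = (-10 - (-3/8 + 0))*(1/75365) = (-10 - 1*(-3/8))*(1/75365) = (-10 + 3/8)*(1/75365) = -77/8*1/75365 = -77/602920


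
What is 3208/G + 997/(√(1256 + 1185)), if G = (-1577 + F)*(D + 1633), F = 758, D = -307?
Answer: -1604/542997 + 997*√2441/2441 ≈ 20.177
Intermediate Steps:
G = -1085994 (G = (-1577 + 758)*(-307 + 1633) = -819*1326 = -1085994)
3208/G + 997/(√(1256 + 1185)) = 3208/(-1085994) + 997/(√(1256 + 1185)) = 3208*(-1/1085994) + 997/(√2441) = -1604/542997 + 997*(√2441/2441) = -1604/542997 + 997*√2441/2441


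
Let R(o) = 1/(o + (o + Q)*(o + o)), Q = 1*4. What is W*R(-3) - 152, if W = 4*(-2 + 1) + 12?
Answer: -1376/9 ≈ -152.89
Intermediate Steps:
Q = 4
R(o) = 1/(o + 2*o*(4 + o)) (R(o) = 1/(o + (o + 4)*(o + o)) = 1/(o + (4 + o)*(2*o)) = 1/(o + 2*o*(4 + o)))
W = 8 (W = 4*(-1) + 12 = -4 + 12 = 8)
W*R(-3) - 152 = 8*(1/((-3)*(9 + 2*(-3)))) - 152 = 8*(-1/(3*(9 - 6))) - 152 = 8*(-⅓/3) - 152 = 8*(-⅓*⅓) - 152 = 8*(-⅑) - 152 = -8/9 - 152 = -1376/9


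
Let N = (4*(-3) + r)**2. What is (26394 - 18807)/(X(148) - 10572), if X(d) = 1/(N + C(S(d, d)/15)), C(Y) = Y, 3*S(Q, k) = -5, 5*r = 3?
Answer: -73887264/102957109 ≈ -0.71765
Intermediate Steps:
r = 3/5 (r = (1/5)*3 = 3/5 ≈ 0.60000)
S(Q, k) = -5/3 (S(Q, k) = (1/3)*(-5) = -5/3)
N = 3249/25 (N = (4*(-3) + 3/5)**2 = (-12 + 3/5)**2 = (-57/5)**2 = 3249/25 ≈ 129.96)
X(d) = 225/29216 (X(d) = 1/(3249/25 - 5/3/15) = 1/(3249/25 - 5/3*1/15) = 1/(3249/25 - 1/9) = 1/(29216/225) = 225/29216)
(26394 - 18807)/(X(148) - 10572) = (26394 - 18807)/(225/29216 - 10572) = 7587/(-308871327/29216) = 7587*(-29216/308871327) = -73887264/102957109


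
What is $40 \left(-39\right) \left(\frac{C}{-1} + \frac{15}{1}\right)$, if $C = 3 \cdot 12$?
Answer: $32760$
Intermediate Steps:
$C = 36$
$40 \left(-39\right) \left(\frac{C}{-1} + \frac{15}{1}\right) = 40 \left(-39\right) \left(\frac{36}{-1} + \frac{15}{1}\right) = - 1560 \left(36 \left(-1\right) + 15 \cdot 1\right) = - 1560 \left(-36 + 15\right) = \left(-1560\right) \left(-21\right) = 32760$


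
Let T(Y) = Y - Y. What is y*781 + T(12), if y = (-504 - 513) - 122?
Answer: -889559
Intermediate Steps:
T(Y) = 0
y = -1139 (y = -1017 - 122 = -1139)
y*781 + T(12) = -1139*781 + 0 = -889559 + 0 = -889559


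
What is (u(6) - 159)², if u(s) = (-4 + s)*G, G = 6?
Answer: 21609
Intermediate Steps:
u(s) = -24 + 6*s (u(s) = (-4 + s)*6 = -24 + 6*s)
(u(6) - 159)² = ((-24 + 6*6) - 159)² = ((-24 + 36) - 159)² = (12 - 159)² = (-147)² = 21609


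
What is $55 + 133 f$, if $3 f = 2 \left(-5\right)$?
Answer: $- \frac{1165}{3} \approx -388.33$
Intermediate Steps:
$f = - \frac{10}{3}$ ($f = \frac{2 \left(-5\right)}{3} = \frac{1}{3} \left(-10\right) = - \frac{10}{3} \approx -3.3333$)
$55 + 133 f = 55 + 133 \left(- \frac{10}{3}\right) = 55 - \frac{1330}{3} = - \frac{1165}{3}$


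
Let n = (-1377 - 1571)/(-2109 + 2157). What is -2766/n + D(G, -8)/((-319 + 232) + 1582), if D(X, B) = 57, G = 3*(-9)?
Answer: 49664049/1101815 ≈ 45.075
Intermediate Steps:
G = -27
n = -737/12 (n = -2948/48 = -2948*1/48 = -737/12 ≈ -61.417)
-2766/n + D(G, -8)/((-319 + 232) + 1582) = -2766/(-737/12) + 57/((-319 + 232) + 1582) = -2766*(-12/737) + 57/(-87 + 1582) = 33192/737 + 57/1495 = 49664049/1101815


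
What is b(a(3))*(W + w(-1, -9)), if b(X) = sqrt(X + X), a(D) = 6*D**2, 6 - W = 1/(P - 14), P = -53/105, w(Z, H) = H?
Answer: -26784*sqrt(3)/1523 ≈ -30.460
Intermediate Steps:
P = -53/105 (P = -53*1/105 = -53/105 ≈ -0.50476)
W = 9243/1523 (W = 6 - 1/(-53/105 - 14) = 6 - 1/(-1523/105) = 6 - 1*(-105/1523) = 6 + 105/1523 = 9243/1523 ≈ 6.0689)
b(X) = sqrt(2)*sqrt(X) (b(X) = sqrt(2*X) = sqrt(2)*sqrt(X))
b(a(3))*(W + w(-1, -9)) = (sqrt(2)*sqrt(6*3**2))*(9243/1523 - 9) = (sqrt(2)*sqrt(6*9))*(-4464/1523) = (sqrt(2)*sqrt(54))*(-4464/1523) = (sqrt(2)*(3*sqrt(6)))*(-4464/1523) = (6*sqrt(3))*(-4464/1523) = -26784*sqrt(3)/1523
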